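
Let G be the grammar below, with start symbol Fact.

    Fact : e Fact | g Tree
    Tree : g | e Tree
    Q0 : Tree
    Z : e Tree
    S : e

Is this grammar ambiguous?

Unambiguous

Only Fact, Tree are reachable from Fact; ignoring the rest: Restricted to the reachable nonterminals, every rule has the form A → t or A → t B, and no two rules for the same A share a first terminal. The grammar encodes a DFA — one run per string.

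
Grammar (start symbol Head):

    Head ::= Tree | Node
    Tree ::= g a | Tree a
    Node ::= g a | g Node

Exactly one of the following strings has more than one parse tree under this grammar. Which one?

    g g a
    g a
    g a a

g g a: 1 tree
g a: 2 trees
g a a: 1 tree

g a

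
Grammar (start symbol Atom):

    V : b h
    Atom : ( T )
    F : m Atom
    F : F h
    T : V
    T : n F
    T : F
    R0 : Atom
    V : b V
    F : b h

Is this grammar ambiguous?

Ambiguous

Witness: ( b h )

Derivation 1: Atom ⇒ ( T ) ⇒ ( V ) ⇒ ( b h )
Derivation 2: Atom ⇒ ( T ) ⇒ ( F ) ⇒ ( b h )

Two distinct leftmost derivations for the same string.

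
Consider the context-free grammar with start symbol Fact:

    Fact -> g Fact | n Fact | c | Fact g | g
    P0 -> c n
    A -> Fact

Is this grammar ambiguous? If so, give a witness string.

Ambiguous

Witness: g g

Derivation 1: Fact ⇒ g Fact ⇒ g g
Derivation 2: Fact ⇒ Fact g ⇒ g g

Two distinct leftmost derivations for the same string.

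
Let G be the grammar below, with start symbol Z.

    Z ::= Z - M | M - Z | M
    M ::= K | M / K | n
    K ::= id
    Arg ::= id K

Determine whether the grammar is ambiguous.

Witness: id - id

Derivation 1: Z ⇒ Z - M ⇒ M - M ⇒ K - M ⇒ id - M ⇒ id - K ⇒ id - id
Derivation 2: Z ⇒ M - Z ⇒ K - Z ⇒ id - Z ⇒ id - M ⇒ id - K ⇒ id - id

Two distinct leftmost derivations for the same string.

Ambiguous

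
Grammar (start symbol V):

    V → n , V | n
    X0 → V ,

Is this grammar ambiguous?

Unambiguous

Only V is reachable from V; ignoring the rest: Right-recursive list with a separator: after each atom, whether the separator follows determines the rule. One parse per string.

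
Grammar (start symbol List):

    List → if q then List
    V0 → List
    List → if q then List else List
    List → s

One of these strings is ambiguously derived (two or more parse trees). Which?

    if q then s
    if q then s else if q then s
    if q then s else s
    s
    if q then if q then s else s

if q then if q then s else s

if q then s: 1 tree
if q then s else if q then s: 1 tree
if q then s else s: 1 tree
s: 1 tree
if q then if q then s else s: 2 trees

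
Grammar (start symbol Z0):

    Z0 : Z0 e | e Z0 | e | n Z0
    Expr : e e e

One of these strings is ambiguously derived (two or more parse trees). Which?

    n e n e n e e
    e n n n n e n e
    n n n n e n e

n e n e n e e

n e n e n e e: 7 trees
e n n n n e n e: 1 tree
n n n n e n e: 1 tree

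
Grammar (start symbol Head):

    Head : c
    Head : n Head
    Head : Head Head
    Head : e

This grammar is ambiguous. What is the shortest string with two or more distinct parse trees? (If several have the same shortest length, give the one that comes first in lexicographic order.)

c c c

length 1: no string has ≥2 trees
length 2: no string has ≥2 trees
length 3: c c c has 2 parse trees

Two derivations of c c c:
  Head ⇒ Head Head ⇒ c Head ⇒ c Head Head ⇒ c c Head ⇒ c c c
  Head ⇒ Head Head ⇒ Head Head Head ⇒ c Head Head ⇒ c c Head ⇒ c c c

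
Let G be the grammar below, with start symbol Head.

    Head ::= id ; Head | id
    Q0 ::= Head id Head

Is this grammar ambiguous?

Unambiguous

(Q0 is unreachable from Head, so its rules don't affect L(Head).) The reachable grammar is A → atom sep A | atom. Each atom is followed by either the separator (recurse) or end-of-string (stop) — no choice point.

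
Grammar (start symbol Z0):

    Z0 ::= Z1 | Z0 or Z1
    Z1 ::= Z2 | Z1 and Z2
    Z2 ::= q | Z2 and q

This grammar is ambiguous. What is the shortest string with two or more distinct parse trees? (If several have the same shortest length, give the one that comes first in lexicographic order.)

q and q

length 1: no string has ≥2 trees
length 3: q and q has 2 parse trees

Two derivations of q and q:
  Z0 ⇒ Z1 ⇒ Z2 ⇒ Z2 and q ⇒ q and q
  Z0 ⇒ Z1 ⇒ Z1 and Z2 ⇒ Z2 and Z2 ⇒ q and Z2 ⇒ q and q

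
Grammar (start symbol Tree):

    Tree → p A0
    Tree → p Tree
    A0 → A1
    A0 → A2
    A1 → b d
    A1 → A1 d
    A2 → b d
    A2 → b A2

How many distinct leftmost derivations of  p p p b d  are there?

2

Parse trees for p p p b d:
  [Tree p [Tree p [Tree p [A0 [A1 b d]]]]]
  [Tree p [Tree p [Tree p [A0 [A2 b d]]]]]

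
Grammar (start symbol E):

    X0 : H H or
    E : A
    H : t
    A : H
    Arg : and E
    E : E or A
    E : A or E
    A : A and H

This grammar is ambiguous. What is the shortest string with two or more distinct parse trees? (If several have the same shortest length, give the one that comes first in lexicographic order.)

length 1: no string has ≥2 trees
length 3: t or t has 2 parse trees

Two derivations of t or t:
  E ⇒ E or A ⇒ A or A ⇒ H or A ⇒ t or A ⇒ t or H ⇒ t or t
  E ⇒ A or E ⇒ H or E ⇒ t or E ⇒ t or A ⇒ t or H ⇒ t or t

t or t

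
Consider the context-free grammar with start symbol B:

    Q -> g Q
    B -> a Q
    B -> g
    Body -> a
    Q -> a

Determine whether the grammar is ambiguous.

(Body is unreachable from B, so its rules don't affect L(B).) Restricted to the reachable nonterminals, every rule has the form A → t or A → t B, and no two rules for the same A share a first terminal. The grammar encodes a DFA — one run per string.

Unambiguous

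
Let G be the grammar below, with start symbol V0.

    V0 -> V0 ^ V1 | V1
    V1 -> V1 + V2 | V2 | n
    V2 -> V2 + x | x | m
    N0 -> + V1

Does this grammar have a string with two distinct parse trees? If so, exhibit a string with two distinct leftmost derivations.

Ambiguous

Witness: m + x

Derivation 1: V0 ⇒ V1 ⇒ V1 + V2 ⇒ V2 + V2 ⇒ m + V2 ⇒ m + x
Derivation 2: V0 ⇒ V1 ⇒ V2 ⇒ V2 + x ⇒ m + x

Two distinct leftmost derivations for the same string.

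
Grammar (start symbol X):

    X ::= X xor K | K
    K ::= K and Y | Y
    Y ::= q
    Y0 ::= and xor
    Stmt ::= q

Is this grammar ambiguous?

Only X, K, Y are reachable from X; ignoring the rest: This is a standard precedence ladder (X over K over Y), with each level left-recursive on its own operator ('xor' at X, 'and' at K). That structure is LR(1), hence unambiguous.

Unambiguous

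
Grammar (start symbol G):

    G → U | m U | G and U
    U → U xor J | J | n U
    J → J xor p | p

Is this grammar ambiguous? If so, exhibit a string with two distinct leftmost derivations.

Witness: p xor p

Derivation 1: G ⇒ U ⇒ U xor J ⇒ J xor J ⇒ p xor J ⇒ p xor p
Derivation 2: G ⇒ U ⇒ J ⇒ J xor p ⇒ p xor p

Two distinct leftmost derivations for the same string.

Ambiguous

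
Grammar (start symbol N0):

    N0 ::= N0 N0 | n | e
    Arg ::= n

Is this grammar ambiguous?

Ambiguous

Witness: e e e

Derivation 1: N0 ⇒ N0 N0 ⇒ N0 N0 N0 ⇒ e N0 N0 ⇒ e e N0 ⇒ e e e
Derivation 2: N0 ⇒ N0 N0 ⇒ e N0 ⇒ e N0 N0 ⇒ e e N0 ⇒ e e e

Two distinct leftmost derivations for the same string.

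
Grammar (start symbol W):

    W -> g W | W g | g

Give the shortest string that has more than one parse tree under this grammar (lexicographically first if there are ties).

length 1: no string has ≥2 trees
length 2: g g has 2 parse trees

Two derivations of g g:
  W ⇒ g W ⇒ g g
  W ⇒ W g ⇒ g g

g g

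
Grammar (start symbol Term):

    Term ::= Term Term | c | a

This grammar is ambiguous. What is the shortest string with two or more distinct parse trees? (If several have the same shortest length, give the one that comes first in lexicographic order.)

length 1: no string has ≥2 trees
length 2: no string has ≥2 trees
length 3: a a a has 2 parse trees

Two derivations of a a a:
  Term ⇒ Term Term ⇒ Term Term Term ⇒ a Term Term ⇒ a a Term ⇒ a a a
  Term ⇒ Term Term ⇒ a Term ⇒ a Term Term ⇒ a a Term ⇒ a a a

a a a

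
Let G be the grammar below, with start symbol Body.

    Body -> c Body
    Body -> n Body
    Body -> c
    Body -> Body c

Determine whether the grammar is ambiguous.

Witness: c c

Derivation 1: Body ⇒ c Body ⇒ c c
Derivation 2: Body ⇒ Body c ⇒ c c

Two distinct leftmost derivations for the same string.

Ambiguous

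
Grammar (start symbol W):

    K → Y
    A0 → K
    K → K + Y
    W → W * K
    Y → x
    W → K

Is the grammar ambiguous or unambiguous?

Unambiguous

(A0 is unreachable from W, so its rules don't affect L(W).) W → W * K | K  ;  K → K + Y | Y  — a left-associative chain with Y at the bottom. Each string factors uniquely by precedence.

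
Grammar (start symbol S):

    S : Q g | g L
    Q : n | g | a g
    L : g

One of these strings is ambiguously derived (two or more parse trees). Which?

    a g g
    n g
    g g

a g g: 1 tree
n g: 1 tree
g g: 2 trees

g g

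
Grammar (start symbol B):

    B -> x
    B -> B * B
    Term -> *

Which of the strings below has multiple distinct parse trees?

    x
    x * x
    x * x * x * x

x: 1 tree
x * x: 1 tree
x * x * x * x: 5 trees

x * x * x * x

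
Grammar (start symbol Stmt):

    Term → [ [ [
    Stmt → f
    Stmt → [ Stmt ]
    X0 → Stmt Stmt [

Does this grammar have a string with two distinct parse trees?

Unambiguous

(Term, X0 are unreachable from Stmt, so their rules don't affect L(Stmt).) L(Stmt) is { openⁿ atom closeⁿ : n ≥ 0 }. The bracket depth fixes n, and the derivation is forced at every step.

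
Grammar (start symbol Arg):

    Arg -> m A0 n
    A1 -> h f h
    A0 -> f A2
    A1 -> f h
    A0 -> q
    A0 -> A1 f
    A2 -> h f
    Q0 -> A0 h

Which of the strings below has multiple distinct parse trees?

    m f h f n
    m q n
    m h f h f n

m f h f n

m f h f n: 2 trees
m q n: 1 tree
m h f h f n: 1 tree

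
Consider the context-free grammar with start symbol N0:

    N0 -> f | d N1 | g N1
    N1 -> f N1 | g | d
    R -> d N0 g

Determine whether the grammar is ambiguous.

Unambiguous

Only N0, N1 are reachable from N0; ignoring the rest: Restricted to the reachable nonterminals, every rule has the form A → t or A → t B, and no two rules for the same A share a first terminal. The grammar encodes a DFA — one run per string.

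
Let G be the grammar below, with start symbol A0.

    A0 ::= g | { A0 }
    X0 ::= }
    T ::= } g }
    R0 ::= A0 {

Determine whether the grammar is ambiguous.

Only A0 is reachable from A0; ignoring the rest: Each string is a nest of matched brackets around a single atom. An opening bracket forces the recursive rule; an atom forces the base rule.

Unambiguous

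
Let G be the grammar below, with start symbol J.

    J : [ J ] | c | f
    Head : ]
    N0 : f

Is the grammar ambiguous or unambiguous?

Unambiguous

(Head, N0 are unreachable from J, so their rules don't affect L(J).) L(J) is { openⁿ atom closeⁿ : n ≥ 0 }. The bracket depth fixes n, and the derivation is forced at every step.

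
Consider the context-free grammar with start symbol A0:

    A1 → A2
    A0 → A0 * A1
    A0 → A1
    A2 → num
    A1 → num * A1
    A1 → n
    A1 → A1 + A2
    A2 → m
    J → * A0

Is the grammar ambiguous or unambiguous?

Ambiguous

Witness: num * m

Derivation 1: A0 ⇒ A0 * A1 ⇒ A1 * A1 ⇒ A2 * A1 ⇒ num * A1 ⇒ num * A2 ⇒ num * m
Derivation 2: A0 ⇒ A1 ⇒ num * A1 ⇒ num * A2 ⇒ num * m

Two distinct leftmost derivations for the same string.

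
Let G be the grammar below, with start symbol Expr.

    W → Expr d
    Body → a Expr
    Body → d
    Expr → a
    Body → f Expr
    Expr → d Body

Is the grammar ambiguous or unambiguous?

Unambiguous

Only Expr, Body are reachable from Expr; ignoring the rest: The reachable rules are right-linear with at most one rule per (nonterminal, next-terminal) pair. Each input token forces the next rule, so parsing is deterministic.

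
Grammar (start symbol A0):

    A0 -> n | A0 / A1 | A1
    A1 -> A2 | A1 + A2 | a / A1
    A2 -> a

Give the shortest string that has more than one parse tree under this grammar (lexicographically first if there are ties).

a / a

length 1: no string has ≥2 trees
length 3: a / a has 2 parse trees

Two derivations of a / a:
  A0 ⇒ A0 / A1 ⇒ A1 / A1 ⇒ A2 / A1 ⇒ a / A1 ⇒ a / A2 ⇒ a / a
  A0 ⇒ A1 ⇒ a / A1 ⇒ a / A2 ⇒ a / a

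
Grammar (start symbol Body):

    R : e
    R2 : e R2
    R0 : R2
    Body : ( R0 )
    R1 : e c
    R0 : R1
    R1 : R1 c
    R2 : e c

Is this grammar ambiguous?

Ambiguous

Witness: ( e c )

Derivation 1: Body ⇒ ( R0 ) ⇒ ( R2 ) ⇒ ( e c )
Derivation 2: Body ⇒ ( R0 ) ⇒ ( R1 ) ⇒ ( e c )

Two distinct leftmost derivations for the same string.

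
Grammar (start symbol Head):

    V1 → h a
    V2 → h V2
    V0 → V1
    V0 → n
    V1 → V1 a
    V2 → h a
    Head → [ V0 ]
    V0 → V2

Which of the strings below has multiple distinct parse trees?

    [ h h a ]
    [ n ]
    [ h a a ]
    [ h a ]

[ h h a ]: 1 tree
[ n ]: 1 tree
[ h a a ]: 1 tree
[ h a ]: 2 trees

[ h a ]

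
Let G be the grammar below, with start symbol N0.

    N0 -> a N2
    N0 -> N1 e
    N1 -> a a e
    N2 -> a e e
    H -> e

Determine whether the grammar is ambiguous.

Ambiguous

Witness: a a e e

Derivation 1: N0 ⇒ a N2 ⇒ a a e e
Derivation 2: N0 ⇒ N1 e ⇒ a a e e

Two distinct leftmost derivations for the same string.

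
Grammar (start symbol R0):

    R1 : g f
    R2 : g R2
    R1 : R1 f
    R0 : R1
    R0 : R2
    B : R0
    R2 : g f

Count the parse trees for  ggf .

1

Parse trees for ggf:
  [R0 [R2 g [R2 g f]]]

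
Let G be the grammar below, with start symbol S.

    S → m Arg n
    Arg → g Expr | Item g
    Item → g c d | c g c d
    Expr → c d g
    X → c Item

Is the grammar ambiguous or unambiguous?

Ambiguous

Witness: m g c d g n

Derivation 1: S ⇒ m Arg n ⇒ m g Expr n ⇒ m g c d g n
Derivation 2: S ⇒ m Arg n ⇒ m Item g n ⇒ m g c d g n

Two distinct leftmost derivations for the same string.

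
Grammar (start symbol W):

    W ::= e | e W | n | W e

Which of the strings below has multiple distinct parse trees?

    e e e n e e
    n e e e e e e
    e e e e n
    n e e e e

e e e n e e: 10 trees
n e e e e e e: 1 tree
e e e e n: 1 tree
n e e e e: 1 tree

e e e n e e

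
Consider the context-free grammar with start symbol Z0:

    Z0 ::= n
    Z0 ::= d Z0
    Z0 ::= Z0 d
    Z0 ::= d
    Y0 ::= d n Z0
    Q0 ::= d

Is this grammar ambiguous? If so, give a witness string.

Witness: d d

Derivation 1: Z0 ⇒ d Z0 ⇒ d d
Derivation 2: Z0 ⇒ Z0 d ⇒ d d

Two distinct leftmost derivations for the same string.

Ambiguous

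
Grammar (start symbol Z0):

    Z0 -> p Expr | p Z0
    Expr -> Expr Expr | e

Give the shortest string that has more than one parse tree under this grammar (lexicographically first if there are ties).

p e e e

length 2: no string has ≥2 trees
length 3: no string has ≥2 trees
length 4: p e e e has 2 parse trees

Two derivations of p e e e:
  Z0 ⇒ p Expr ⇒ p Expr Expr ⇒ p Expr Expr Expr ⇒ p e Expr Expr ⇒ p e e Expr ⇒ p e e e
  Z0 ⇒ p Expr ⇒ p Expr Expr ⇒ p e Expr ⇒ p e Expr Expr ⇒ p e e Expr ⇒ p e e e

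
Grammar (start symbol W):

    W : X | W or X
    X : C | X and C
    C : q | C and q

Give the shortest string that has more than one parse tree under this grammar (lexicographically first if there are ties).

q and q

length 1: no string has ≥2 trees
length 3: q and q has 2 parse trees

Two derivations of q and q:
  W ⇒ X ⇒ C ⇒ C and q ⇒ q and q
  W ⇒ X ⇒ X and C ⇒ C and C ⇒ q and C ⇒ q and q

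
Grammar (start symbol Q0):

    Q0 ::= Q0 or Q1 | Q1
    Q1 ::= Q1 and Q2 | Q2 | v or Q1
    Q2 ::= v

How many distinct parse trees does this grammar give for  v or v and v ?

Parse trees for v or v and v:
  [Q0 [Q0 [Q1 [Q2 v]]] or [Q1 [Q1 [Q2 v]] and [Q2 v]]]
  [Q0 [Q1 [Q1 v or [Q1 [Q2 v]]] and [Q2 v]]]
  [Q0 [Q1 v or [Q1 [Q1 [Q2 v]] and [Q2 v]]]]

3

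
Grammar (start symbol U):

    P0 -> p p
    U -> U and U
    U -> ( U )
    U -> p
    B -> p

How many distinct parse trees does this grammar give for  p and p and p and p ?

Parse trees for p and p and p and p:
  [U [U p] and [U [U p] and [U [U p] and [U p]]]]
  [U [U p] and [U [U [U p] and [U p]] and [U p]]]
  [U [U [U p] and [U p]] and [U [U p] and [U p]]]
  [U [U [U p] and [U [U p] and [U p]]] and [U p]]
  [U [U [U [U p] and [U p]] and [U p]] and [U p]]

5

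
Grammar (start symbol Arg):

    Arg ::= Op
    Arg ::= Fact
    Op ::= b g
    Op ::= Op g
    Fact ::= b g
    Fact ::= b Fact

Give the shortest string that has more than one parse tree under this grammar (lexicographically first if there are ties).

length 2: b g has 2 parse trees

Two derivations of b g:
  Arg ⇒ Op ⇒ b g
  Arg ⇒ Fact ⇒ b g

b g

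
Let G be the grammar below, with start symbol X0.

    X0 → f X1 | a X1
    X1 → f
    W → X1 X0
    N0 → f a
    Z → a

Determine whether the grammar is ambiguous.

Unambiguous

Only X0, X1 are reachable from X0; ignoring the rest: Each reachable nonterminal has at most one production per leading terminal, and all productions are right-linear; the derivation is determined token-by-token.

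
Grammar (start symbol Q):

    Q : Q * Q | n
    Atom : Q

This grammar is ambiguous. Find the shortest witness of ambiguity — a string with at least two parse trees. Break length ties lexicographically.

n * n * n

length 1: no string has ≥2 trees
length 3: no string has ≥2 trees
length 5: n * n * n has 2 parse trees

Two derivations of n * n * n:
  Q ⇒ Q * Q ⇒ Q * Q * Q ⇒ n * Q * Q ⇒ n * n * Q ⇒ n * n * n
  Q ⇒ Q * Q ⇒ n * Q ⇒ n * Q * Q ⇒ n * n * Q ⇒ n * n * n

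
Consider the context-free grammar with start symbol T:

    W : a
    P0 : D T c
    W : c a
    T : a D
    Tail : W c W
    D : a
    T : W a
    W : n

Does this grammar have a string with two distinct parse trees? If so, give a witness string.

Witness: a a

Derivation 1: T ⇒ a D ⇒ a a
Derivation 2: T ⇒ W a ⇒ a a

Two distinct leftmost derivations for the same string.

Ambiguous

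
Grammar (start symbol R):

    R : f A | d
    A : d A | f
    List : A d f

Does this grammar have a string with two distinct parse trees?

(List is unreachable from R, so its rules don't affect L(R).) The reachable rules are right-linear with at most one rule per (nonterminal, next-terminal) pair. Each input token forces the next rule, so parsing is deterministic.

Unambiguous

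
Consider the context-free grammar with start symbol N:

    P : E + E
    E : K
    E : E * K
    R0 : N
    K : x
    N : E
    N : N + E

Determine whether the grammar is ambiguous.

Unambiguous

Only N, E, K are reachable from N; ignoring the rest: This is a standard precedence ladder (N over E over K), with each level left-recursive on its own operator ('+' at N, '*' at E). That structure is LR(1), hence unambiguous.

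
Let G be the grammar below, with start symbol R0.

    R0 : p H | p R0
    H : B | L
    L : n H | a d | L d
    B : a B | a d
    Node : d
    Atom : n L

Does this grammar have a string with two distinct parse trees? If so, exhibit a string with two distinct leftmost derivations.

Witness: p a d

Derivation 1: R0 ⇒ p H ⇒ p B ⇒ p a d
Derivation 2: R0 ⇒ p H ⇒ p L ⇒ p a d

Two distinct leftmost derivations for the same string.

Ambiguous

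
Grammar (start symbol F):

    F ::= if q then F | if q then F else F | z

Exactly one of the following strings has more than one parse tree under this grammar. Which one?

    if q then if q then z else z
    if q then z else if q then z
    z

if q then if q then z else z

if q then if q then z else z: 2 trees
if q then z else if q then z: 1 tree
z: 1 tree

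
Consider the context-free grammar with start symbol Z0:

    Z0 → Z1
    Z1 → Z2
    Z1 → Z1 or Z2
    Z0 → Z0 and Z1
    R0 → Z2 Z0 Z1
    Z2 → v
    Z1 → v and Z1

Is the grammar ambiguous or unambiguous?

Witness: v and v

Derivation 1: Z0 ⇒ Z1 ⇒ v and Z1 ⇒ v and Z2 ⇒ v and v
Derivation 2: Z0 ⇒ Z0 and Z1 ⇒ Z1 and Z1 ⇒ Z2 and Z1 ⇒ v and Z1 ⇒ v and Z2 ⇒ v and v

Two distinct leftmost derivations for the same string.

Ambiguous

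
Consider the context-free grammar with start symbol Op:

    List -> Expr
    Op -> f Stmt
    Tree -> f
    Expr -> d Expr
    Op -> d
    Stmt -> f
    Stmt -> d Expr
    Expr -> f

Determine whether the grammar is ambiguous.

(Tree, List are unreachable from Op, so their rules don't affect L(Op).) Restricted to the reachable nonterminals, every rule has the form A → t or A → t B, and no two rules for the same A share a first terminal. The grammar encodes a DFA — one run per string.

Unambiguous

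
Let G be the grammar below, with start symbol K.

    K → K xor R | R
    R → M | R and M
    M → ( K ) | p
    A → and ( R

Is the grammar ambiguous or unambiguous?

Only K, R, M are reachable from K; ignoring the rest: The grammar is stratified — K handles 'xor' (left-recursive), R handles 'and', M atoms. Each operator has a fixed associativity and precedence level, so every string has one parse.

Unambiguous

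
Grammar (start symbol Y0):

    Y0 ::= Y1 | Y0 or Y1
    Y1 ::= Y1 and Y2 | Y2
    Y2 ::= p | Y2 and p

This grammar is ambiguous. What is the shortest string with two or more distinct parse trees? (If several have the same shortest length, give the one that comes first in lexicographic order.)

p and p

length 1: no string has ≥2 trees
length 3: p and p has 2 parse trees

Two derivations of p and p:
  Y0 ⇒ Y1 ⇒ Y1 and Y2 ⇒ Y2 and Y2 ⇒ p and Y2 ⇒ p and p
  Y0 ⇒ Y1 ⇒ Y2 ⇒ Y2 and p ⇒ p and p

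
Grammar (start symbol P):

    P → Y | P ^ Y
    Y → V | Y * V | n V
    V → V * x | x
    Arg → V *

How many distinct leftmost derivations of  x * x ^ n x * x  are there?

4

Parse trees for x * x ^ n x * x:
  [P [P [Y [V [V x] * x]]] ^ [Y [Y n [V x]] * [V x]]]
  [P [P [Y [V [V x] * x]]] ^ [Y n [V [V x] * x]]]
  [P [P [Y [Y [V x]] * [V x]]] ^ [Y [Y n [V x]] * [V x]]]
  [P [P [Y [Y [V x]] * [V x]]] ^ [Y n [V [V x] * x]]]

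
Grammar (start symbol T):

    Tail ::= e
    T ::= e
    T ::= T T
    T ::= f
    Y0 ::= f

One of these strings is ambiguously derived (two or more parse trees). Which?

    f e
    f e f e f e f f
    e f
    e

f e: 1 tree
f e f e f e f f: 429 trees
e f: 1 tree
e: 1 tree

f e f e f e f f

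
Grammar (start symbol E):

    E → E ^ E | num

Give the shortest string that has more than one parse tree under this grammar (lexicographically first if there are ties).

length 1: no string has ≥2 trees
length 3: no string has ≥2 trees
length 5: num ^ num ^ num has 2 parse trees

Two derivations of num ^ num ^ num:
  E ⇒ E ^ E ⇒ E ^ E ^ E ⇒ num ^ E ^ E ⇒ num ^ num ^ E ⇒ num ^ num ^ num
  E ⇒ E ^ E ⇒ num ^ E ⇒ num ^ E ^ E ⇒ num ^ num ^ E ⇒ num ^ num ^ num

num ^ num ^ num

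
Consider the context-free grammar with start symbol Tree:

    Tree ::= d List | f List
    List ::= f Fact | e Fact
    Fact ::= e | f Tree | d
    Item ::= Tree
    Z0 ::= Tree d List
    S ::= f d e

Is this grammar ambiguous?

Unambiguous

(Item, Z0, S are unreachable from Tree, so their rules don't affect L(Tree).) Restricted to the reachable nonterminals, every rule has the form A → t or A → t B, and no two rules for the same A share a first terminal. The grammar encodes a DFA — one run per string.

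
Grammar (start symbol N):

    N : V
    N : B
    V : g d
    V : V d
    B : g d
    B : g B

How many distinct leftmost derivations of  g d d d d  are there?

Parse trees for g d d d d:
  [N [V [V [V [V g d] d] d] d]]

1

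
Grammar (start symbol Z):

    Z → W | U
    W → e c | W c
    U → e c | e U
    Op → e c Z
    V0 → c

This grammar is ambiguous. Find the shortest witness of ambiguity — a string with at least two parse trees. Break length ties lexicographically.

e c

length 2: e c has 2 parse trees

Two derivations of e c:
  Z ⇒ W ⇒ e c
  Z ⇒ U ⇒ e c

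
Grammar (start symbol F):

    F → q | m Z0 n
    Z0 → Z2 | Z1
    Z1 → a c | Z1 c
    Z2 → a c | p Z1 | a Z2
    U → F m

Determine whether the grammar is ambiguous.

Ambiguous

Witness: m a c n

Derivation 1: F ⇒ m Z0 n ⇒ m Z2 n ⇒ m a c n
Derivation 2: F ⇒ m Z0 n ⇒ m Z1 n ⇒ m a c n

Two distinct leftmost derivations for the same string.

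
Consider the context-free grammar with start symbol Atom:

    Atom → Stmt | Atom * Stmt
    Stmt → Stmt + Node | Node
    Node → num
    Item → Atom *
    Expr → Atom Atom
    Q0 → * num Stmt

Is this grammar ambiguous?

Only Atom, Stmt, Node are reachable from Atom; ignoring the rest: This is a standard precedence ladder (Atom over Stmt over Node), with each level left-recursive on its own operator ('*' at Atom, '+' at Stmt). That structure is LR(1), hence unambiguous.

Unambiguous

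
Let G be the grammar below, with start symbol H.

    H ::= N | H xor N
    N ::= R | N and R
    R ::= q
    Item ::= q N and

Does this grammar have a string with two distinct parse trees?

Only H, N, R are reachable from H; ignoring the rest: H → H xor N | N  ;  N → N and R | R  — a left-associative chain with R at the bottom. Each string factors uniquely by precedence.

Unambiguous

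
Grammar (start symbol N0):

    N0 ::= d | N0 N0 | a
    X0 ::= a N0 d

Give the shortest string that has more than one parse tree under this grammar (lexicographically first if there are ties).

length 1: no string has ≥2 trees
length 2: no string has ≥2 trees
length 3: a a a has 2 parse trees

Two derivations of a a a:
  N0 ⇒ N0 N0 ⇒ N0 N0 N0 ⇒ a N0 N0 ⇒ a a N0 ⇒ a a a
  N0 ⇒ N0 N0 ⇒ a N0 ⇒ a N0 N0 ⇒ a a N0 ⇒ a a a

a a a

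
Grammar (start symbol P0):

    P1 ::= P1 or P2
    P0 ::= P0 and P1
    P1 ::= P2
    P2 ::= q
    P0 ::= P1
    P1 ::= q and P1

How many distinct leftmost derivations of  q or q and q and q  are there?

Parse trees for q or q and q and q:
  [P0 [P0 [P1 [P1 [P2 q]] or [P2 q]]] and [P1 q and [P1 [P2 q]]]]
  [P0 [P0 [P0 [P1 [P1 [P2 q]] or [P2 q]]] and [P1 [P2 q]]] and [P1 [P2 q]]]

2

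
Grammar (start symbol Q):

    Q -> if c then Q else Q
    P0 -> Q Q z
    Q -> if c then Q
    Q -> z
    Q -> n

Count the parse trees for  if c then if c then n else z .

Parse trees for if c then if c then n else z:
  [Q if c then [Q if c then [Q n]] else [Q z]]
  [Q if c then [Q if c then [Q n] else [Q z]]]

2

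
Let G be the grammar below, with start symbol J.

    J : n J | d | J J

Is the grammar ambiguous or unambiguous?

Ambiguous

Witness: d d d

Derivation 1: J ⇒ J J ⇒ d J ⇒ d J J ⇒ d d J ⇒ d d d
Derivation 2: J ⇒ J J ⇒ J J J ⇒ d J J ⇒ d d J ⇒ d d d

Two distinct leftmost derivations for the same string.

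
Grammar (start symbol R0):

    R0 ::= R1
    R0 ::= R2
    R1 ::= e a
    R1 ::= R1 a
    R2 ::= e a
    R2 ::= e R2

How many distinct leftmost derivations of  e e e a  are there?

1

Parse trees for e e e a:
  [R0 [R2 e [R2 e [R2 e a]]]]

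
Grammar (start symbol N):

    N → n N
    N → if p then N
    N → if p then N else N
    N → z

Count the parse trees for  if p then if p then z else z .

2

Parse trees for if p then if p then z else z:
  [N if p then [N if p then [N z] else [N z]]]
  [N if p then [N if p then [N z]] else [N z]]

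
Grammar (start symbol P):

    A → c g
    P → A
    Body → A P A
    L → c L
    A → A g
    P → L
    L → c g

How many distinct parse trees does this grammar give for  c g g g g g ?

Parse trees for c g g g g g:
  [P [A [A [A [A [A c g] g] g] g] g]]

1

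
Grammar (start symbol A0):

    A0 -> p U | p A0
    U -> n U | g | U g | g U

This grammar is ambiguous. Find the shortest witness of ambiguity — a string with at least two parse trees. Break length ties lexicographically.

p g g

length 2: no string has ≥2 trees
length 3: p g g has 2 parse trees

Two derivations of p g g:
  A0 ⇒ p U ⇒ p U g ⇒ p g g
  A0 ⇒ p U ⇒ p g U ⇒ p g g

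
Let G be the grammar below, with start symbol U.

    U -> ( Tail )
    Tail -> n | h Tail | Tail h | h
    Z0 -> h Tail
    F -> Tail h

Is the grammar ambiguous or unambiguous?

Witness: ( h h )

Derivation 1: U ⇒ ( Tail ) ⇒ ( h Tail ) ⇒ ( h h )
Derivation 2: U ⇒ ( Tail ) ⇒ ( Tail h ) ⇒ ( h h )

Two distinct leftmost derivations for the same string.

Ambiguous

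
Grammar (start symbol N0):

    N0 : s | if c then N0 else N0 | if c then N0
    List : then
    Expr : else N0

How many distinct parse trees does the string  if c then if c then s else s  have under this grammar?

2

Parse trees for if c then if c then s else s:
  [N0 if c then [N0 if c then [N0 s]] else [N0 s]]
  [N0 if c then [N0 if c then [N0 s] else [N0 s]]]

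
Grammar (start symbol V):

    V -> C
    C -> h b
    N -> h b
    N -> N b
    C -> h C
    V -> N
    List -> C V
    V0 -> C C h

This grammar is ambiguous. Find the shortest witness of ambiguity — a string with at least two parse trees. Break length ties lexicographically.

length 2: h b has 2 parse trees

Two derivations of h b:
  V ⇒ C ⇒ h b
  V ⇒ N ⇒ h b

h b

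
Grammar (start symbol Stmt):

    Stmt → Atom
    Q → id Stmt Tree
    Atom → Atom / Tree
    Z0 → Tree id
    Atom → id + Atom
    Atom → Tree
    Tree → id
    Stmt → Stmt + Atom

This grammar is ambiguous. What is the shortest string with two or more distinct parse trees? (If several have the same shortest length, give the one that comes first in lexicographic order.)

id + id

length 1: no string has ≥2 trees
length 3: id + id has 2 parse trees

Two derivations of id + id:
  Stmt ⇒ Atom ⇒ id + Atom ⇒ id + Tree ⇒ id + id
  Stmt ⇒ Stmt + Atom ⇒ Atom + Atom ⇒ Tree + Atom ⇒ id + Atom ⇒ id + Tree ⇒ id + id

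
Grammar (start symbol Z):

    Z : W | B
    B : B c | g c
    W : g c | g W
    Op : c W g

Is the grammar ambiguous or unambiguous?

Ambiguous

Witness: g c

Derivation 1: Z ⇒ W ⇒ g c
Derivation 2: Z ⇒ B ⇒ g c

Two distinct leftmost derivations for the same string.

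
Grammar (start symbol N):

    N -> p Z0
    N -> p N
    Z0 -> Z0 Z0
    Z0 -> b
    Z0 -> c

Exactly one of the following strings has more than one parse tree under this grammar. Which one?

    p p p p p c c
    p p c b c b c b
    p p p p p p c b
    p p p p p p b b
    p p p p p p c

p p c b c b c b

p p p p p c c: 1 tree
p p c b c b c b: 42 trees
p p p p p p c b: 1 tree
p p p p p p b b: 1 tree
p p p p p p c: 1 tree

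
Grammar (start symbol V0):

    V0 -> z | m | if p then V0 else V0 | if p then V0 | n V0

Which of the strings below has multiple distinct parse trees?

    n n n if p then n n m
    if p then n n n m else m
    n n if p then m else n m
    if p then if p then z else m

if p then if p then z else m

n n n if p then n n m: 1 tree
if p then n n n m else m: 1 tree
n n if p then m else n m: 1 tree
if p then if p then z else m: 2 trees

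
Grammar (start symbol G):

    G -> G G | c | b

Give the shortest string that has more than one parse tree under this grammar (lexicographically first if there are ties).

length 1: no string has ≥2 trees
length 2: no string has ≥2 trees
length 3: b b b has 2 parse trees

Two derivations of b b b:
  G ⇒ G G ⇒ G G G ⇒ b G G ⇒ b b G ⇒ b b b
  G ⇒ G G ⇒ b G ⇒ b G G ⇒ b b G ⇒ b b b

b b b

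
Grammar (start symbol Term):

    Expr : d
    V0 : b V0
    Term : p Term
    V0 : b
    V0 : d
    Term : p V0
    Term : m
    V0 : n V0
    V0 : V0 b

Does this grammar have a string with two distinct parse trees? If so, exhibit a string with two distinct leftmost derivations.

Ambiguous

Witness: p b b

Derivation 1: Term ⇒ p V0 ⇒ p b V0 ⇒ p b b
Derivation 2: Term ⇒ p V0 ⇒ p V0 b ⇒ p b b

Two distinct leftmost derivations for the same string.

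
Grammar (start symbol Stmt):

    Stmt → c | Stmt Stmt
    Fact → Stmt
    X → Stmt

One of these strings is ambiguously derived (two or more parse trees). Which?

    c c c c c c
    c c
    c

c c c c c c

c c c c c c: 42 trees
c c: 1 tree
c: 1 tree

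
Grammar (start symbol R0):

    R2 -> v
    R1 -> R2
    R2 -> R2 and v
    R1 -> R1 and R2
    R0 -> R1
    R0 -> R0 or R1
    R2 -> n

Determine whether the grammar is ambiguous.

Witness: n and v

Derivation 1: R0 ⇒ R1 ⇒ R2 ⇒ R2 and v ⇒ n and v
Derivation 2: R0 ⇒ R1 ⇒ R1 and R2 ⇒ R2 and R2 ⇒ n and R2 ⇒ n and v

Two distinct leftmost derivations for the same string.

Ambiguous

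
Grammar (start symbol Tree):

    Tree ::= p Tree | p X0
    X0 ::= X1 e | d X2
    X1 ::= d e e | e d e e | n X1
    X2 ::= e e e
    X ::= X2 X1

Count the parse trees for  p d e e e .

2

Parse trees for p d e e e:
  [Tree p [X0 [X1 d e e] e]]
  [Tree p [X0 d [X2 e e e]]]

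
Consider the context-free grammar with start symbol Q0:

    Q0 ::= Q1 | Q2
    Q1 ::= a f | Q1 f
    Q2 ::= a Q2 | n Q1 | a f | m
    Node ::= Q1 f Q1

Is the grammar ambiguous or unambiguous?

Witness: a f

Derivation 1: Q0 ⇒ Q1 ⇒ a f
Derivation 2: Q0 ⇒ Q2 ⇒ a f

Two distinct leftmost derivations for the same string.

Ambiguous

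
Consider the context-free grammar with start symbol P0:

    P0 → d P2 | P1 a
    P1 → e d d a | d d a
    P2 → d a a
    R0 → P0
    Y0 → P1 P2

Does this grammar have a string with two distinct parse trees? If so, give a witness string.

Ambiguous

Witness: d d a a

Derivation 1: P0 ⇒ d P2 ⇒ d d a a
Derivation 2: P0 ⇒ P1 a ⇒ d d a a

Two distinct leftmost derivations for the same string.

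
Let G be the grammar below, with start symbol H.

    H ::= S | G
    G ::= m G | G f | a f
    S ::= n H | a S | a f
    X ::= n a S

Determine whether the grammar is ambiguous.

Ambiguous

Witness: a f

Derivation 1: H ⇒ S ⇒ a f
Derivation 2: H ⇒ G ⇒ a f

Two distinct leftmost derivations for the same string.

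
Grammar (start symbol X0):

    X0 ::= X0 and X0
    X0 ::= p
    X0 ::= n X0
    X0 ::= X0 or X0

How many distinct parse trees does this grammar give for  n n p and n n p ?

3

Parse trees for n n p and n n p:
  [X0 [X0 n [X0 n [X0 p]]] and [X0 n [X0 n [X0 p]]]]
  [X0 n [X0 [X0 n [X0 p]] and [X0 n [X0 n [X0 p]]]]]
  [X0 n [X0 n [X0 [X0 p] and [X0 n [X0 n [X0 p]]]]]]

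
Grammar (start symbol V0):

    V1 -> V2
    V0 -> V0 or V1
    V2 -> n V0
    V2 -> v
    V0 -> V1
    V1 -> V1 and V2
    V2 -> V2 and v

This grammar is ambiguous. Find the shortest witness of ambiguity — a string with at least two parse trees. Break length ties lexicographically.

v and v

length 1: no string has ≥2 trees
length 2: no string has ≥2 trees
length 3: v and v has 2 parse trees

Two derivations of v and v:
  V0 ⇒ V1 ⇒ V2 ⇒ V2 and v ⇒ v and v
  V0 ⇒ V1 ⇒ V1 and V2 ⇒ V2 and V2 ⇒ v and V2 ⇒ v and v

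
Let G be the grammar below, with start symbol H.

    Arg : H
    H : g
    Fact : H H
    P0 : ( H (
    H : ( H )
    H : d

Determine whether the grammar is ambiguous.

Unambiguous

(P0, Fact, Arg are unreachable from H, so their rules don't affect L(H).) Each string is a nest of matched brackets around a single atom. An opening bracket forces the recursive rule; an atom forces the base rule.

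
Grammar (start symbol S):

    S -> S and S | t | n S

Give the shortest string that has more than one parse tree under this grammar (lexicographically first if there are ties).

n t and t

length 1: no string has ≥2 trees
length 2: no string has ≥2 trees
length 3: no string has ≥2 trees
length 4: n t and t has 2 parse trees

Two derivations of n t and t:
  S ⇒ S and S ⇒ n S and S ⇒ n t and S ⇒ n t and t
  S ⇒ n S ⇒ n S and S ⇒ n t and S ⇒ n t and t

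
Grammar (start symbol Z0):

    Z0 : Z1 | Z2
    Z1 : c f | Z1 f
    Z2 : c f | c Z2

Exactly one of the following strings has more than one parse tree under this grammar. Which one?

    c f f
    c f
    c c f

c f f: 1 tree
c f: 2 trees
c c f: 1 tree

c f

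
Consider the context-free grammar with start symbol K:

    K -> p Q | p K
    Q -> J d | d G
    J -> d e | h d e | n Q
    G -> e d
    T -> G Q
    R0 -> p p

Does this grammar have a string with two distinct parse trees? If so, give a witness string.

Witness: p d e d

Derivation 1: K ⇒ p Q ⇒ p J d ⇒ p d e d
Derivation 2: K ⇒ p Q ⇒ p d G ⇒ p d e d

Two distinct leftmost derivations for the same string.

Ambiguous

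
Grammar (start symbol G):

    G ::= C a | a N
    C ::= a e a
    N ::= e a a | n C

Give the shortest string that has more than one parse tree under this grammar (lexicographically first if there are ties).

length 4: a e a a has 2 parse trees

Two derivations of a e a a:
  G ⇒ C a ⇒ a e a a
  G ⇒ a N ⇒ a e a a

a e a a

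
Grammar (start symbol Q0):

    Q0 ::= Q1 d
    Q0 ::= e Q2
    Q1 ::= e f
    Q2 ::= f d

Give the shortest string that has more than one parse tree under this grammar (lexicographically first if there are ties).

length 3: e f d has 2 parse trees

Two derivations of e f d:
  Q0 ⇒ Q1 d ⇒ e f d
  Q0 ⇒ e Q2 ⇒ e f d

e f d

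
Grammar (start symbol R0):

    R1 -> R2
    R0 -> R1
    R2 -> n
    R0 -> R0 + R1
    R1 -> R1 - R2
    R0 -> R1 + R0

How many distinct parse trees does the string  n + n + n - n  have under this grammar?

Parse trees for n + n + n - n:
  [R0 [R0 [R0 [R1 [R2 n]]] + [R1 [R2 n]]] + [R1 [R1 [R2 n]] - [R2 n]]]
  [R0 [R0 [R1 [R2 n]] + [R0 [R1 [R2 n]]]] + [R1 [R1 [R2 n]] - [R2 n]]]
  [R0 [R1 [R2 n]] + [R0 [R0 [R1 [R2 n]]] + [R1 [R1 [R2 n]] - [R2 n]]]]
  [R0 [R1 [R2 n]] + [R0 [R1 [R2 n]] + [R0 [R1 [R1 [R2 n]] - [R2 n]]]]]

4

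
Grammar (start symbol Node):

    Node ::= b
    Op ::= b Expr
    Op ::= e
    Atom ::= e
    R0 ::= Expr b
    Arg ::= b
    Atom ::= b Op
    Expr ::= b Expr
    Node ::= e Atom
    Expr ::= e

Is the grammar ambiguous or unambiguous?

(Arg, R0 are unreachable from Node, so their rules don't affect L(Node).) Restricted to the reachable nonterminals, every rule has the form A → t or A → t B, and no two rules for the same A share a first terminal. The grammar encodes a DFA — one run per string.

Unambiguous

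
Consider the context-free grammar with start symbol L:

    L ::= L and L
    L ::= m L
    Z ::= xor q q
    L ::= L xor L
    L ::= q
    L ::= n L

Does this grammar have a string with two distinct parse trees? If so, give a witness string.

Witness: m q and q

Derivation 1: L ⇒ L and L ⇒ m L and L ⇒ m q and L ⇒ m q and q
Derivation 2: L ⇒ m L ⇒ m L and L ⇒ m q and L ⇒ m q and q

Two distinct leftmost derivations for the same string.

Ambiguous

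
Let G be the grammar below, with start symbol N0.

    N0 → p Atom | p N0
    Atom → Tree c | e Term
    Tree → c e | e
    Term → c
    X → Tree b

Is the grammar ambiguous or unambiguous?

Ambiguous

Witness: p e c

Derivation 1: N0 ⇒ p Atom ⇒ p Tree c ⇒ p e c
Derivation 2: N0 ⇒ p Atom ⇒ p e Term ⇒ p e c

Two distinct leftmost derivations for the same string.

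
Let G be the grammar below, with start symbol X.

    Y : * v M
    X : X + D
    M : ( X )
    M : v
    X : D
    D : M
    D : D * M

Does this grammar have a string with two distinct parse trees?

(Y is unreachable from X, so its rules don't affect L(X).) X → X + D | D  ;  D → D * M | M  — a left-associative chain with M at the bottom. Each string factors uniquely by precedence.

Unambiguous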